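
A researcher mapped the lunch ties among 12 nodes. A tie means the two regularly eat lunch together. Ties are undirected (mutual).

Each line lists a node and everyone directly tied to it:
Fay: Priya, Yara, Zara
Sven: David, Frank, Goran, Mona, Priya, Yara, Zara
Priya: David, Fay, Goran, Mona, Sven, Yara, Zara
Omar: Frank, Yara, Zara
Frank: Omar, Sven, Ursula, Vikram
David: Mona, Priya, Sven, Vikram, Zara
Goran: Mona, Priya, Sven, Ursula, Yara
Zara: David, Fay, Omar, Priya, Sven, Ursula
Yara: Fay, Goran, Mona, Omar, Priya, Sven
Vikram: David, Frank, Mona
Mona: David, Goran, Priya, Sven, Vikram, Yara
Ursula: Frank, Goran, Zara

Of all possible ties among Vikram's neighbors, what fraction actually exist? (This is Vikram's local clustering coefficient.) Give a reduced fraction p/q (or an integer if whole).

1/3

Vikram's neighbors: David, Frank, and Mona (k = 3).
Possible neighbor pairs: C(3,2) = 3. Edges among them: David–Mona → e = 1.
Clustering(Vikram) = 1/3.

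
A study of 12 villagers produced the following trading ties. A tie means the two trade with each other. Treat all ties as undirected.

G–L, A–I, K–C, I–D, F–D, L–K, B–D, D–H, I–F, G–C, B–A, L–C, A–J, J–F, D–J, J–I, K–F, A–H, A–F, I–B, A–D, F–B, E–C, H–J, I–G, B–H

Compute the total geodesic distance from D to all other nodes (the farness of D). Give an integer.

Distances from D: A:1, B:1, C:3, E:4, F:1, G:2, H:1, I:1, J:1, K:2, L:3.
Sum = 1 + 1 + 3 + 4 + 1 + 2 + 1 + 1 + 1 + 2 + 3 = 20.

20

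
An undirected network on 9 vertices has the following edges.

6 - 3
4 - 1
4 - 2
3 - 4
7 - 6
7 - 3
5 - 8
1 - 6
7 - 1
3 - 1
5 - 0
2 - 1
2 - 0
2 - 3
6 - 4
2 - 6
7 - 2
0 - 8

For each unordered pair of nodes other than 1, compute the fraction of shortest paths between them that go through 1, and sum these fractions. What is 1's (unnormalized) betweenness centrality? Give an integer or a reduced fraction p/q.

Pairs whose geodesics pass through 1 — 4–7: 1/4.
All other pairs contribute 0.
Summing the contributions gives betweenness(1) = 1/4.

1/4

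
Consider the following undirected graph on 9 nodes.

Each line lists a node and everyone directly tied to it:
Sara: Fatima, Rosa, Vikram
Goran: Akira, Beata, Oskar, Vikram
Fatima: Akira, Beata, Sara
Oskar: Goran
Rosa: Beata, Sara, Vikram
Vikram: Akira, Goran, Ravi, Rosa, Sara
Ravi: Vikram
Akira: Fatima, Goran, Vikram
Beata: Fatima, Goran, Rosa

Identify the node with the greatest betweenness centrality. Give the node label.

Vikram

Unnormalized betweenness of each node: Akira:2, Beata:5/2, Fatima:3/2, Goran:17/2, Oskar:0, Ravi:0, Rosa:3/2, Sara:3/2, Vikram:23/2.
Vikram has the largest value, 23/2, making it the main broker — the node through which the most shortest paths run.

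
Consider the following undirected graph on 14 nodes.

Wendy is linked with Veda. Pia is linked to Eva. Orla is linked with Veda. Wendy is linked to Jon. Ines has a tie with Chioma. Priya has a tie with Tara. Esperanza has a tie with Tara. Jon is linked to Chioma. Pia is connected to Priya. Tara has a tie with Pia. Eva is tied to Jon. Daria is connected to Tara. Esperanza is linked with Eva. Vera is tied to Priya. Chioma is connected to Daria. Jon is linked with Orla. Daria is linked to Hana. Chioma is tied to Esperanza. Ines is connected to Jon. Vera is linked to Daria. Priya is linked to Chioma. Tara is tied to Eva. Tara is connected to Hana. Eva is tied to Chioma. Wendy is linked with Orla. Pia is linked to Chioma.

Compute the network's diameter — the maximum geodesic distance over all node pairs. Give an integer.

5

Eccentricity of each node (its greatest distance to any other): Chioma:3, Daria:4, Esperanza:4, Eva:3, Hana:5, Ines:3, Jon:3, Orla:4, Pia:4, Priya:4, Tara:4, Veda:5, Vera:5, Wendy:4.
The maximum eccentricity is 5, realized for instance by the pair Hana–Veda via Hana – Tara – Eva – Jon – Orla – Veda. So the diameter is 5.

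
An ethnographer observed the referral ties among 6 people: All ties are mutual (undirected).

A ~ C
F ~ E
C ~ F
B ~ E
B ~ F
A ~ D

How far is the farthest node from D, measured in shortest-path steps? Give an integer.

4

Distances from D: A:1, B:4, C:2, E:4, F:3.
The largest is 4 (to E and B), so the eccentricity of D is 4.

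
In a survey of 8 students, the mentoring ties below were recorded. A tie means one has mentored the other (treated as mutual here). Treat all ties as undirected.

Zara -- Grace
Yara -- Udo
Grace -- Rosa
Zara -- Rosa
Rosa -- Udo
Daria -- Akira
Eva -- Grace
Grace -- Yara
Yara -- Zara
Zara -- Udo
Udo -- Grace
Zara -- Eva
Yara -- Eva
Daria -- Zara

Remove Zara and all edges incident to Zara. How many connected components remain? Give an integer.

2

Without Zara, the remaining ties split the others into: {Eva, Grace, Rosa, Udo, Yara}; {Akira, Daria}.
That's 2 separate components.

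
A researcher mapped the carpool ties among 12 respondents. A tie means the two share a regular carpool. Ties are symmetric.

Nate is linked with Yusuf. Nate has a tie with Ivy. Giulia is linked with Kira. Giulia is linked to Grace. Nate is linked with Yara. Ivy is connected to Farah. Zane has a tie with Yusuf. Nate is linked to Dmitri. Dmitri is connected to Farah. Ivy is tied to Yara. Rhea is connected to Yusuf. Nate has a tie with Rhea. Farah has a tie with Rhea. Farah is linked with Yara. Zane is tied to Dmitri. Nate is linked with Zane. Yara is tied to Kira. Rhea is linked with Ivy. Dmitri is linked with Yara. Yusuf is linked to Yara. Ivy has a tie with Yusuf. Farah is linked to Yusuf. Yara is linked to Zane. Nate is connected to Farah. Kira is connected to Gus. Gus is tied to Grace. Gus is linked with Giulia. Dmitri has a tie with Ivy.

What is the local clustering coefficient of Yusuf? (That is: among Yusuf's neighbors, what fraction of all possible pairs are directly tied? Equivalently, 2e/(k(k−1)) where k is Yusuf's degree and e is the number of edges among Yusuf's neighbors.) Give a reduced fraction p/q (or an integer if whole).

11/15

Yusuf's neighbors: Farah, Ivy, Nate, Rhea, Yara, and Zane (k = 6).
Possible neighbor pairs: C(6,2) = 15. Edges among them: Farah–Ivy, Farah–Nate, Farah–Rhea, Farah–Yara, Ivy–Nate, Ivy–Rhea, Ivy–Yara, Nate–Rhea, Nate–Yara, Nate–Zane, Yara–Zane → e = 11.
Clustering(Yusuf) = 11/15.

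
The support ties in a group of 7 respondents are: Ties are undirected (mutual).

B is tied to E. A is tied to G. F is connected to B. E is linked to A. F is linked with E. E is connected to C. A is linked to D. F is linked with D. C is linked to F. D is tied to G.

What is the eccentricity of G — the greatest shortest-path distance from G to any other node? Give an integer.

Distances from G: A:1, B:3, C:3, D:1, E:2, F:2.
The largest is 3 (to C and B), so the eccentricity of G is 3.

3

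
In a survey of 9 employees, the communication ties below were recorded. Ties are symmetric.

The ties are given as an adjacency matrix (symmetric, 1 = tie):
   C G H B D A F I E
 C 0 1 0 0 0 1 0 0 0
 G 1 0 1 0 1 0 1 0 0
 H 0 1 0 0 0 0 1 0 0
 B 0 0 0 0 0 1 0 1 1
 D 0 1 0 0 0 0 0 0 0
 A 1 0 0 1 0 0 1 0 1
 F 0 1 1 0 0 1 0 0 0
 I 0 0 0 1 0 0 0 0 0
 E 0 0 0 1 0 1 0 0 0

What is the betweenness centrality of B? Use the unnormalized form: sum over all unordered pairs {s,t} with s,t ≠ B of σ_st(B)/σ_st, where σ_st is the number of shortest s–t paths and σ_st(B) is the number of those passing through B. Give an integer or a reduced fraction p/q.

Pairs whose geodesics pass through B — C–I: 1; G–I: 2/2; H–I: 1; D–I: 2/2; A–I: 1; F–I: 1; I–E: 1.
All other pairs contribute 0.
Summing the contributions gives betweenness(B) = 7.

7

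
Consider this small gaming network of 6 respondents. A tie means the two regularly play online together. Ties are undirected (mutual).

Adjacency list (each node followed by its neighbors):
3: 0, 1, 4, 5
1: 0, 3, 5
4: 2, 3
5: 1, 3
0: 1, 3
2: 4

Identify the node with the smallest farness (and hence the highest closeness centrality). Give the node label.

Farness (sum of distances to all others) for each node — 0:9, 1:8, 2:12, 3:6, 4:8, 5:9.
The smallest farness is 6, for 3, so 3 has the highest closeness.

3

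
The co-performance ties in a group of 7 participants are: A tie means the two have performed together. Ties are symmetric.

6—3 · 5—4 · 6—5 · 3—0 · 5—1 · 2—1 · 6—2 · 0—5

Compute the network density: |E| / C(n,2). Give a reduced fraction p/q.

There are 8 edges and 7 nodes, so the maximum possible is C(7,2) = 21.
Density = 8/21.

8/21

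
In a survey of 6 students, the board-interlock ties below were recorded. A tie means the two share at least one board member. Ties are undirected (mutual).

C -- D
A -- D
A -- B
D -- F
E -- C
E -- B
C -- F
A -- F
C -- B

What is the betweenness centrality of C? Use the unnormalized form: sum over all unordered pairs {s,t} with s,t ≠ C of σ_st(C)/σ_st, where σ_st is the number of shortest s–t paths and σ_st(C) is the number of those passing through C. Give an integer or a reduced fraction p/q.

Pairs whose geodesics pass through C — F–E: 1; F–B: 1/2; E–D: 1; B–D: 1/2.
All other pairs contribute 0.
Summing the contributions gives betweenness(C) = 3.

3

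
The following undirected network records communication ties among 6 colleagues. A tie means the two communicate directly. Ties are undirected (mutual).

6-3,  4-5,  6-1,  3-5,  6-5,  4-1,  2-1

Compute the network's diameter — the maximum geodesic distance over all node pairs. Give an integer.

Eccentricity of each node (its greatest distance to any other): 1:2, 2:3, 3:3, 4:2, 5:3, 6:2.
The maximum eccentricity is 3, realized for instance by the pair 5–2 via 5 – 6 – 1 – 2. So the diameter is 3.

3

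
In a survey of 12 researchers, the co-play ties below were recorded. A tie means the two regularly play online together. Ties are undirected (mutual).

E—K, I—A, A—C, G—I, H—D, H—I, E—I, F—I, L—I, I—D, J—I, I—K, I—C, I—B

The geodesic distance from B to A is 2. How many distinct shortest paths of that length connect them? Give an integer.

The shortest distance is 2, and the only length-2 path is B–I–A. So there is exactly 1 shortest path.

1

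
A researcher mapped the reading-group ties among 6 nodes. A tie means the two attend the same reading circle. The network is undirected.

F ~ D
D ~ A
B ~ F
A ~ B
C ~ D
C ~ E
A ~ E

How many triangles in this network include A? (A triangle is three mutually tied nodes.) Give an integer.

0

A's neighbors are B, D, and E, but none of them are tied to each other, so no triangle contains A.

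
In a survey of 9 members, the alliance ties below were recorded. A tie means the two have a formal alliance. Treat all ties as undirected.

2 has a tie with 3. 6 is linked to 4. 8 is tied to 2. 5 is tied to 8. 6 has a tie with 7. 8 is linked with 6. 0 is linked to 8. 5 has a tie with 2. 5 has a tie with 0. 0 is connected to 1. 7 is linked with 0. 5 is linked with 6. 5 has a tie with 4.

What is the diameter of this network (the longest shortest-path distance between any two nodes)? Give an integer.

4

Eccentricity of each node (its greatest distance to any other): 0:3, 1:4, 2:3, 3:4, 4:3, 5:2, 6:3, 7:4, 8:2.
The maximum eccentricity is 4, realized for instance by the pair 7–3 via 7 – 6 – 8 – 2 – 3. So the diameter is 4.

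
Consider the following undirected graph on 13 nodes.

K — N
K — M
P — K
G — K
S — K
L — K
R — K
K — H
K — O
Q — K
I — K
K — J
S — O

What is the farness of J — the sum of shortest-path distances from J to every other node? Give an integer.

Distances from J: G:2, H:2, I:2, K:1, L:2, M:2, N:2, O:2, P:2, Q:2, R:2, S:2.
Sum = 2 + 2 + 2 + 1 + 2 + 2 + 2 + 2 + 2 + 2 + 2 + 2 = 23.

23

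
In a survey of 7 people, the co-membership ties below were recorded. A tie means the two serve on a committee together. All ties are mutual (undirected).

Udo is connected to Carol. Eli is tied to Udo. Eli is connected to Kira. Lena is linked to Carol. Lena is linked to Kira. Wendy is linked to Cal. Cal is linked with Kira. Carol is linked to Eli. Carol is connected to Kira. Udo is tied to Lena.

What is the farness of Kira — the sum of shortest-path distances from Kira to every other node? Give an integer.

Distances from Kira: Cal:1, Carol:1, Eli:1, Lena:1, Udo:2, Wendy:2.
Sum = 1 + 1 + 1 + 1 + 2 + 2 = 8.

8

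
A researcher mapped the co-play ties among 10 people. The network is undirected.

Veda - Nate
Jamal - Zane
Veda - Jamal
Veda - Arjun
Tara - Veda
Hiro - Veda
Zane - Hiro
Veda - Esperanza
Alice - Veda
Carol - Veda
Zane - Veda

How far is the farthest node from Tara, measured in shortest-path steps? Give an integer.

Distances from Tara: Alice:2, Arjun:2, Carol:2, Esperanza:2, Hiro:2, Jamal:2, Nate:2, Veda:1, Zane:2.
The largest is 2 (to Esperanza, Nate, Zane, Carol, Jamal, Arjun, Hiro, and Alice), so the eccentricity of Tara is 2.

2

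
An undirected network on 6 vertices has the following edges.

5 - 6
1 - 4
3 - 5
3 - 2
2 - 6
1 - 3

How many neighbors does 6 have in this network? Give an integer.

2

6 is directly tied to 2 and 5. That is 2 neighbors, so the degree of 6 is 2.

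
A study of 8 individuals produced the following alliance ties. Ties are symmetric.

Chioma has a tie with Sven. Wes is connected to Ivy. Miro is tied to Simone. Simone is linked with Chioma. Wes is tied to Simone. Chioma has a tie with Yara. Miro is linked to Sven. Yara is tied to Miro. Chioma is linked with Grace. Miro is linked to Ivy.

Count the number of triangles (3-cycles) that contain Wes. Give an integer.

Wes's neighbors are Ivy and Simone, but none of them are tied to each other, so no triangle contains Wes.

0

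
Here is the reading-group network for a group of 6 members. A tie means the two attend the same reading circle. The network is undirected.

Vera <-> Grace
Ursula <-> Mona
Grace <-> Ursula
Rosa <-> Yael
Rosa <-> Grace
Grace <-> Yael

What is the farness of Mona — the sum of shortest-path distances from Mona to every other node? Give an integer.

12

Distances from Mona: Grace:2, Rosa:3, Ursula:1, Vera:3, Yael:3.
Sum = 2 + 3 + 1 + 3 + 3 = 12.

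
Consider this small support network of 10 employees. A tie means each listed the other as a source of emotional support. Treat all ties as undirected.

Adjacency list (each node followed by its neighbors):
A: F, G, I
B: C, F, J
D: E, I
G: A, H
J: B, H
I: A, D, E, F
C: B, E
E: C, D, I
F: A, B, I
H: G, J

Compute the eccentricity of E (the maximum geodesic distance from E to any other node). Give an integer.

4

Distances from E: A:2, B:2, C:1, D:1, F:2, G:3, H:4, I:1, J:3.
The largest is 4 (to H), so the eccentricity of E is 4.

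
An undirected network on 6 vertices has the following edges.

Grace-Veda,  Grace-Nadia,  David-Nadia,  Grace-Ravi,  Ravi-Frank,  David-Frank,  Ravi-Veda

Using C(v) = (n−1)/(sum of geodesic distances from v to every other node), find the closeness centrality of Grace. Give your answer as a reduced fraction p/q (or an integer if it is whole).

5/7

Distances from Grace: David:2, Frank:2, Nadia:1, Ravi:1, Veda:1. Sum = 7.
n = 6, so closeness = 5/7.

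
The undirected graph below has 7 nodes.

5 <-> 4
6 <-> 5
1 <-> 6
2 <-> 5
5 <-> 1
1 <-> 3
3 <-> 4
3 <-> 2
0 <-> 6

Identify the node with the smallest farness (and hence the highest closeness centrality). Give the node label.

Farness (sum of distances to all others) for each node — 0:14, 1:9, 2:11, 3:10, 4:11, 5:8, 6:9.
The smallest farness is 8, for 5, so 5 has the highest closeness.

5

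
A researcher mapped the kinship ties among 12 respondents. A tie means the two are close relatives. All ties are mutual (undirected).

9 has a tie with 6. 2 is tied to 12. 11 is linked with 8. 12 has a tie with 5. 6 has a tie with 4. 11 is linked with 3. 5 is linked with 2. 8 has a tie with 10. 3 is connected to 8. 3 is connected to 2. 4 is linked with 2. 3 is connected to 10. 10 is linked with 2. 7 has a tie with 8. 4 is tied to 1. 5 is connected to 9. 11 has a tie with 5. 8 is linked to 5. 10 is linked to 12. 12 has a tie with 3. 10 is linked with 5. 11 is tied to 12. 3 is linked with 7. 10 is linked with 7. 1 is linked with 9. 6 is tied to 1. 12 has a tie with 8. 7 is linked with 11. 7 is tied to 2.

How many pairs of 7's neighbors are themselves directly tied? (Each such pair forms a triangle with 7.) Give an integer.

7's neighbors: 2, 3, 8, 10, and 11.
Neighbor pairs that are themselves tied: 7–2–3; 7–2–10; 7–3–8; 7–3–10; 7–3–11; 7–8–10; 7–8–11. Each forms one triangle with 7, for 7 in total.

7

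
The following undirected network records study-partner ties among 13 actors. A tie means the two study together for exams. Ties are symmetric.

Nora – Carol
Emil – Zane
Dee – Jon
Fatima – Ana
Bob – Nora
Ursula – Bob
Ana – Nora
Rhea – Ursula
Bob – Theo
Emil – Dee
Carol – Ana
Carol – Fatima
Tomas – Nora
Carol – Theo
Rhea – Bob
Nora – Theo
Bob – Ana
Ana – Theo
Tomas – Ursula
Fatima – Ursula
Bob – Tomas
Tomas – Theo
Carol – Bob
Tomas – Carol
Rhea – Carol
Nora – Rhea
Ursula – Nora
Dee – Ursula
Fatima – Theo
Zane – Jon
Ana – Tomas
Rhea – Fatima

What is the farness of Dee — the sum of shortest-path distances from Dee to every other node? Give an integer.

24

Distances from Dee: Ana:3, Bob:2, Carol:3, Emil:1, Fatima:2, Jon:1, Nora:2, Rhea:2, Theo:3, Tomas:2, Ursula:1, Zane:2.
Sum = 3 + 2 + 3 + 1 + 2 + 1 + 2 + 2 + 3 + 2 + 1 + 2 = 24.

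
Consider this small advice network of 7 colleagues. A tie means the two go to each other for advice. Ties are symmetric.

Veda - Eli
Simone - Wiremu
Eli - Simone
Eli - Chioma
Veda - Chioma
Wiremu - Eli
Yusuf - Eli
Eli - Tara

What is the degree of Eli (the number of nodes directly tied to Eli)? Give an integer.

6

Eli is directly tied to Chioma, Simone, Tara, Veda, Wiremu, and Yusuf. That is 6 neighbors, so the degree of Eli is 6.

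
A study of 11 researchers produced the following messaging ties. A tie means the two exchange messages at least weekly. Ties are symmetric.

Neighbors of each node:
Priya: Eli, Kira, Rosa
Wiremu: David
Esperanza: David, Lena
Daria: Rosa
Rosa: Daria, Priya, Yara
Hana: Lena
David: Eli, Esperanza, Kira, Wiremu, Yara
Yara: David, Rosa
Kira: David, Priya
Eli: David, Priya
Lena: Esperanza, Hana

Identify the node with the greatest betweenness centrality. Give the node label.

Unnormalized betweenness of each node: Daria:0, David:59/2, Eli:5/2, Esperanza:16, Hana:0, Kira:5/2, Lena:9, Priya:9/2, Rosa:10, Wiremu:0, Yara:10.
David has the largest value, 59/2, making it the main broker — the node through which the most shortest paths run.

David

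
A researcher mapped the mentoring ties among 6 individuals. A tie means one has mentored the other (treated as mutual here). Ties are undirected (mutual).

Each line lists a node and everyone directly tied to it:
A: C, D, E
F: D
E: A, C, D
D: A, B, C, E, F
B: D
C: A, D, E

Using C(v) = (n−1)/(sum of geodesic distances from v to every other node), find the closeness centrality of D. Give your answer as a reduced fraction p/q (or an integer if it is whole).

1

Distances from D: A:1, B:1, C:1, E:1, F:1. Sum = 5.
n = 6, so closeness = 5/5 = 1.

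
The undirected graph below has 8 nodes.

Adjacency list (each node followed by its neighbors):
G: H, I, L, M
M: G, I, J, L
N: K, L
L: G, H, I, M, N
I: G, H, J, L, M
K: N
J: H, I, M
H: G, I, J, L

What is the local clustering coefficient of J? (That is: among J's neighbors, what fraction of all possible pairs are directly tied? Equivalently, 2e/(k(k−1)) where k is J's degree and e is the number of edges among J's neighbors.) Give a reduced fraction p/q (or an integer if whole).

2/3

J's neighbors: H, I, and M (k = 3).
Possible neighbor pairs: C(3,2) = 3. Edges among them: H–I, I–M → e = 2.
Clustering(J) = 2/3.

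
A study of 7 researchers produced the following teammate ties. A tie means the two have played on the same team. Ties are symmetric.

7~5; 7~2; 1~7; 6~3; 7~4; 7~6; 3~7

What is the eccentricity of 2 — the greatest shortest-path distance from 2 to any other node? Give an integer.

2

Distances from 2: 1:2, 3:2, 4:2, 5:2, 6:2, 7:1.
The largest is 2 (to 6, 1, 4, 3, and 5), so the eccentricity of 2 is 2.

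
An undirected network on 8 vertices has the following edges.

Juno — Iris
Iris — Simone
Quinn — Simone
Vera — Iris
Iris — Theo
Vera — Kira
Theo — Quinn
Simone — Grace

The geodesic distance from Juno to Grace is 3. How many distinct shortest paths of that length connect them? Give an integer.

1

The shortest distance is 3, and the only length-3 path is Juno–Iris–Simone–Grace. So there is exactly 1 shortest path.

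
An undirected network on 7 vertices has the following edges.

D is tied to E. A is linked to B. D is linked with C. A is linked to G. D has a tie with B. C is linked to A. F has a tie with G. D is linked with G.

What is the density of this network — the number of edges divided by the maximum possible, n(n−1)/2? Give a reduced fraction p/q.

There are 8 edges and 7 nodes, so the maximum possible is C(7,2) = 21.
Density = 8/21.

8/21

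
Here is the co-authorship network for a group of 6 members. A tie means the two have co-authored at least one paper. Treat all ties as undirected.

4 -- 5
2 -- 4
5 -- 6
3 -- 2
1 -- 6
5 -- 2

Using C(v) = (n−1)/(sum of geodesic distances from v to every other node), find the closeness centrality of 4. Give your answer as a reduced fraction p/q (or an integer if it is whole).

5/9

Distances from 4: 1:3, 2:1, 3:2, 5:1, 6:2. Sum = 9.
n = 6, so closeness = 5/9.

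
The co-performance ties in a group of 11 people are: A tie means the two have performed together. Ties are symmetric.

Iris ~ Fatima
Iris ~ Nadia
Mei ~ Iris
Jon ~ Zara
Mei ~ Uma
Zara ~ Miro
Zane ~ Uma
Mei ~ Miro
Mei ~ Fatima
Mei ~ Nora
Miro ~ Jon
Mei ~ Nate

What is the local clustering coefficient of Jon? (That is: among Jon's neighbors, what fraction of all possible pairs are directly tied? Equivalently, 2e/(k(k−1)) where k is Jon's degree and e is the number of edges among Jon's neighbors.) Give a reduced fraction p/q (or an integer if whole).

1

Jon's neighbors: Miro and Zara (k = 2).
Possible neighbor pairs: C(2,2) = 1. Edges among them: Miro–Zara → e = 1.
Clustering(Jon) = 1/1.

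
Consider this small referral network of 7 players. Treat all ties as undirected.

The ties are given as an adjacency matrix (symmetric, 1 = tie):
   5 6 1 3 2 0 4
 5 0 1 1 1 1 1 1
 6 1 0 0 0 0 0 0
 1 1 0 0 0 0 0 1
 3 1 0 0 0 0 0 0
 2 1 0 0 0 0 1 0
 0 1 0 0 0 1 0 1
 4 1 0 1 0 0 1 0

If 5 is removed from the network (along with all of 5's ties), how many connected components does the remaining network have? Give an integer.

Without 5, the remaining ties split the others into: {6}; {0, 1, 2, 4}; {3}.
That's 3 separate components.

3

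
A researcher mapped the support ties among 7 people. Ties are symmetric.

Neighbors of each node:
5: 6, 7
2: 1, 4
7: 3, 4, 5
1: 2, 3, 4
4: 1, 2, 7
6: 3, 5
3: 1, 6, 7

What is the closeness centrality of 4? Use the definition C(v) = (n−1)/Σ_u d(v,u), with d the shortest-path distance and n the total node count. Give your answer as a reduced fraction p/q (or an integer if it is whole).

3/5

Distances from 4: 1:1, 2:1, 3:2, 5:2, 6:3, 7:1. Sum = 10.
n = 7, so closeness = 6/10 = 3/5.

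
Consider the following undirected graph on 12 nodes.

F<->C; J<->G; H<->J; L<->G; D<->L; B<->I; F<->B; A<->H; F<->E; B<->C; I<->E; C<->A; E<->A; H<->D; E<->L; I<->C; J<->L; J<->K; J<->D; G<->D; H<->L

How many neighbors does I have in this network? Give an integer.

3

I is directly tied to B, C, and E. That is 3 neighbors, so the degree of I is 3.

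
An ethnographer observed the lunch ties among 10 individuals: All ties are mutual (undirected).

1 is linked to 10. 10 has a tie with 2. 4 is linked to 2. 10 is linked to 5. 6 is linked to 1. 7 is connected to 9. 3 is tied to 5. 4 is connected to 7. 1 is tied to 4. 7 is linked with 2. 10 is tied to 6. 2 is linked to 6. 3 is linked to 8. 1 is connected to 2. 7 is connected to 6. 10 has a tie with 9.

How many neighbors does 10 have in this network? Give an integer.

10 is directly tied to 1, 2, 5, 6, and 9. That is 5 neighbors, so the degree of 10 is 5.

5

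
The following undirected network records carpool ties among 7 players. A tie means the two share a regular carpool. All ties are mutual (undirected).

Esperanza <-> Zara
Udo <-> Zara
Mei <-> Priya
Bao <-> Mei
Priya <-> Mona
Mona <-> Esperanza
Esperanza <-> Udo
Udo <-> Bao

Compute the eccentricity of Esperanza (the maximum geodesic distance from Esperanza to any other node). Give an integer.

3

Distances from Esperanza: Bao:2, Mei:3, Mona:1, Priya:2, Udo:1, Zara:1.
The largest is 3 (to Mei), so the eccentricity of Esperanza is 3.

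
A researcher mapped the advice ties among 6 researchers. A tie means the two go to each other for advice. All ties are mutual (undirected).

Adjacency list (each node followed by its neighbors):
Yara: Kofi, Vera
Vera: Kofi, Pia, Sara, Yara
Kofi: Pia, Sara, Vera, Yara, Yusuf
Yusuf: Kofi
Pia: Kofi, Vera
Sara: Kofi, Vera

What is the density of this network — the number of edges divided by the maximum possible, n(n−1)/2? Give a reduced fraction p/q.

There are 8 edges and 6 nodes, so the maximum possible is C(6,2) = 15.
Density = 8/15.

8/15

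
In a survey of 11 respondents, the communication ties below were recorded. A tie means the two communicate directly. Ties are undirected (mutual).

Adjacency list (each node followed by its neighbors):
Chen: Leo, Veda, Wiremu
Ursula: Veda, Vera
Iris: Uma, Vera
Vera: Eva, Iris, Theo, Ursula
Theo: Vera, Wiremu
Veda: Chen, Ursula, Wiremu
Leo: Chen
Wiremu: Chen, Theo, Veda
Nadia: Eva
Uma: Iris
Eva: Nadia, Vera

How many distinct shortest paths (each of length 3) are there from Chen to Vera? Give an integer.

The shortest distance is 3. The length-3 paths are: Chen–Wiremu–Theo–Vera; Chen–Veda–Ursula–Vera.
That gives 2 distinct shortest paths.

2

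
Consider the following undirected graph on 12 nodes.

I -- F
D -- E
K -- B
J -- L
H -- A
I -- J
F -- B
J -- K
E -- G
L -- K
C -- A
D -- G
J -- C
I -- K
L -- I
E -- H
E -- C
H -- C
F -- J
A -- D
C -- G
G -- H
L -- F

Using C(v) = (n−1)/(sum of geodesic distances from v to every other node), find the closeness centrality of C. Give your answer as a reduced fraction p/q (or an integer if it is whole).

11/18

Distances from C: A:1, B:3, D:2, E:1, F:2, G:1, H:1, I:2, J:1, K:2, L:2. Sum = 18.
n = 12, so closeness = 11/18.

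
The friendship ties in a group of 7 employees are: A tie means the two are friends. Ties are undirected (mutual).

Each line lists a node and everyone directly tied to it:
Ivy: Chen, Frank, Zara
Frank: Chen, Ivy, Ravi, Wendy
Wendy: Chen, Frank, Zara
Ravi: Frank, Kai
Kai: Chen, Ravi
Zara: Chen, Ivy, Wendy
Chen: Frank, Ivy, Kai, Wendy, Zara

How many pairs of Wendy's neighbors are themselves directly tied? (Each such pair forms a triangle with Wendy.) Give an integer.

2

Wendy's neighbors: Chen, Frank, and Zara.
Neighbor pairs that are themselves tied: Wendy–Chen–Frank; Wendy–Chen–Zara. Each forms one triangle with Wendy, for 2 in total.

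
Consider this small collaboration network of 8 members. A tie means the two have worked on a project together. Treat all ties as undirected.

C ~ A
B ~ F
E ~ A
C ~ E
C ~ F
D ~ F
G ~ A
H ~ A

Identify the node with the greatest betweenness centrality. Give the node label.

C

Unnormalized betweenness of each node: A:11, B:0, C:12, D:0, E:0, F:11, G:0, H:0.
C has the largest value, 12, making it the main broker — the node through which the most shortest paths run.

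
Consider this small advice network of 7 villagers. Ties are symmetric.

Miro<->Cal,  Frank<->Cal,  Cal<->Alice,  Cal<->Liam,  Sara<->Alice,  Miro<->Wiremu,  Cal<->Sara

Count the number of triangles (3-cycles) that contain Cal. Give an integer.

Cal's neighbors: Alice, Frank, Liam, Miro, and Sara.
Neighbor pairs that are themselves tied: Cal–Alice–Sara. Each forms one triangle with Cal, for 1 in total.

1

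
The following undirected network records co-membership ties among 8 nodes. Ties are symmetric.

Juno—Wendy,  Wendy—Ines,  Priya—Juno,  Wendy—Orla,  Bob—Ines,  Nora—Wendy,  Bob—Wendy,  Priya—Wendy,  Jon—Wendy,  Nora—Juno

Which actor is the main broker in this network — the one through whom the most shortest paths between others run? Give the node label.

Wendy

Unnormalized betweenness of each node: Bob:0, Ines:0, Jon:0, Juno:1/2, Nora:0, Orla:0, Priya:0, Wendy:35/2.
Wendy has the largest value, 35/2, making it the main broker — the node through which the most shortest paths run.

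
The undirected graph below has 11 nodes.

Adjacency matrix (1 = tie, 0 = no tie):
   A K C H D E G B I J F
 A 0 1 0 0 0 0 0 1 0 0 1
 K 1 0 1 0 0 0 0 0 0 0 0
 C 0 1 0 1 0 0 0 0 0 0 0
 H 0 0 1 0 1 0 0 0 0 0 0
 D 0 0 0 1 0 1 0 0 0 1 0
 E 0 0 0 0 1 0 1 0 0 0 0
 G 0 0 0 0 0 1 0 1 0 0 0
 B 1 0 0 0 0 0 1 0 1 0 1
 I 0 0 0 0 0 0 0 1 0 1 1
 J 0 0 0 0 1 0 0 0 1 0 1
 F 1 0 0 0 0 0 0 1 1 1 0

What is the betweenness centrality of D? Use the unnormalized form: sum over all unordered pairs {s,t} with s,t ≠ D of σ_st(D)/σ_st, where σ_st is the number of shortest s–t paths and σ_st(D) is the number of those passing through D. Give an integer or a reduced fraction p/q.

137/12

Pairs whose geodesics pass through D — K–E: 1/2; C–E: 1; C–G: 1/2; C–I: 1/3; C–J: 1; H–E: 1; H–G: 1; H–B: 3/4; H–I: 1; H–J: 1; H–F: 1; E–I: 1/2; E–J: 1; E–F: 1/2 … (+1 more pairs).
All other pairs contribute 0.
Summing the contributions gives betweenness(D) = 137/12.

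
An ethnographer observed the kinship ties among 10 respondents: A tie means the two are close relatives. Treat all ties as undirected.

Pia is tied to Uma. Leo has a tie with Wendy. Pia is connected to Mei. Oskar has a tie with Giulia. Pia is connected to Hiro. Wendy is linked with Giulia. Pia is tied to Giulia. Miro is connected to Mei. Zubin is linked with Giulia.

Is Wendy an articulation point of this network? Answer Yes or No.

Yes

Removing Wendy leaves {Giulia, Hiro, Mei, Miro, Oskar, Pia, Uma, and Zubin} with no path to {Leo}, so the network splits into 2 components. Wendy is a cut vertex.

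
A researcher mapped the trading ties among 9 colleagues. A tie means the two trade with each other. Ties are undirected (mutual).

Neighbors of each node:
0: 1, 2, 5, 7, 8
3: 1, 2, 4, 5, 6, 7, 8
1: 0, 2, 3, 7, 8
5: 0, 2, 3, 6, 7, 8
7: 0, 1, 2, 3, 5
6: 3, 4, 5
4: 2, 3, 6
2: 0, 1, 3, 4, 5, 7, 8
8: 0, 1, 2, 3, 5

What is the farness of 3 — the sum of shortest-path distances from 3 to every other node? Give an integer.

9

Distances from 3: 0:2, 1:1, 2:1, 4:1, 5:1, 6:1, 7:1, 8:1.
Sum = 2 + 1 + 1 + 1 + 1 + 1 + 1 + 1 = 9.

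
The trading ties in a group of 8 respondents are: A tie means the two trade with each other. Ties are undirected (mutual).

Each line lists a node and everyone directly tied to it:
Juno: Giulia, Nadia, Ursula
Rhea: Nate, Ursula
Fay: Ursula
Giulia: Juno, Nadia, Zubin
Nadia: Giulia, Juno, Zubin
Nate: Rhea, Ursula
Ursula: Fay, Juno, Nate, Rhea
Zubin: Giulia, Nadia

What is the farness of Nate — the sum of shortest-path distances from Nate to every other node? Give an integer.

Distances from Nate: Fay:2, Giulia:3, Juno:2, Nadia:3, Rhea:1, Ursula:1, Zubin:4.
Sum = 2 + 3 + 2 + 3 + 1 + 1 + 4 = 16.

16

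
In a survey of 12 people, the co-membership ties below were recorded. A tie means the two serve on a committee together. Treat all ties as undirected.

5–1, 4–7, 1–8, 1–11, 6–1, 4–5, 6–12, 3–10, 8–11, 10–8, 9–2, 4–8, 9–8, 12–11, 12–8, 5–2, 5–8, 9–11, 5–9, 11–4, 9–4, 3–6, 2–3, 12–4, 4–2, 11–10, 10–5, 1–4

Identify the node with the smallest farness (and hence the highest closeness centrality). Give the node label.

Farness (sum of distances to all others) for each node — 1:17, 2:18, 3:20, 4:14, 5:16, 6:21, 7:24, 8:15, 9:18, 10:19, 11:16, 12:18.
The smallest farness is 14, for 4, so 4 has the highest closeness.

4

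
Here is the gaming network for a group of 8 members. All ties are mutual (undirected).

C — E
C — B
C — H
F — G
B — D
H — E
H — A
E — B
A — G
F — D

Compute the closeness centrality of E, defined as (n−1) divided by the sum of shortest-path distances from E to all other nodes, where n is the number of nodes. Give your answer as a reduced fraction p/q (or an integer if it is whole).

7/13

Distances from E: A:2, B:1, C:1, D:2, F:3, G:3, H:1. Sum = 13.
n = 8, so closeness = 7/13.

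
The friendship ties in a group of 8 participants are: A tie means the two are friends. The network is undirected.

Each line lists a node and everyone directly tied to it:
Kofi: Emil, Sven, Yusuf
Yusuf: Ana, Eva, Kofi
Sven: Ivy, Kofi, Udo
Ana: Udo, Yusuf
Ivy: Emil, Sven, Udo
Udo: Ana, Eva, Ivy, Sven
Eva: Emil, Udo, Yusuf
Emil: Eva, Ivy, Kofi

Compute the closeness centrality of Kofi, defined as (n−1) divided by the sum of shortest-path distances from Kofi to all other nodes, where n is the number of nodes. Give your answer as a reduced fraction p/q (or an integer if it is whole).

Distances from Kofi: Ana:2, Emil:1, Eva:2, Ivy:2, Sven:1, Udo:2, Yusuf:1. Sum = 11.
n = 8, so closeness = 7/11.

7/11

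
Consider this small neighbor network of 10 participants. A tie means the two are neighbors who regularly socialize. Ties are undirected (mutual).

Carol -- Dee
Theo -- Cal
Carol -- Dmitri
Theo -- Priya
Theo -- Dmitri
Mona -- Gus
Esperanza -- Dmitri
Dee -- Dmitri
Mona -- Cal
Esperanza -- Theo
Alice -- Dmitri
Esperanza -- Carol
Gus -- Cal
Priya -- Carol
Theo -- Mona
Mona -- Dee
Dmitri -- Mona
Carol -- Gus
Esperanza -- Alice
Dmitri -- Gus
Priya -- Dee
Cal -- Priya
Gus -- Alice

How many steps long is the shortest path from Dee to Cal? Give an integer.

2

One shortest route is Dee – Priya – Cal, which uses 2 edges, and Dee and Cal are not directly tied, so nothing shorter exists. So d(Dee,Cal) = 2.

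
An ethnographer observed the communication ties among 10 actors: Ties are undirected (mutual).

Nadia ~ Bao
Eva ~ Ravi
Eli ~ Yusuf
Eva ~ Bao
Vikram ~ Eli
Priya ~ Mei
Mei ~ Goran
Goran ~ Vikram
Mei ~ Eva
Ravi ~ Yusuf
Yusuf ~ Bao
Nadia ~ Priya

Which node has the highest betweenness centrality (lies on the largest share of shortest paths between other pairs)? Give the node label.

Mei

Unnormalized betweenness of each node: Bao:15/2, Eli:9/2, Eva:7, Goran:5, Mei:10, Nadia:5/2, Priya:5/2, Ravi:3/2, Vikram:7/2, Yusuf:8.
Mei has the largest value, 10, making it the main broker — the node through which the most shortest paths run.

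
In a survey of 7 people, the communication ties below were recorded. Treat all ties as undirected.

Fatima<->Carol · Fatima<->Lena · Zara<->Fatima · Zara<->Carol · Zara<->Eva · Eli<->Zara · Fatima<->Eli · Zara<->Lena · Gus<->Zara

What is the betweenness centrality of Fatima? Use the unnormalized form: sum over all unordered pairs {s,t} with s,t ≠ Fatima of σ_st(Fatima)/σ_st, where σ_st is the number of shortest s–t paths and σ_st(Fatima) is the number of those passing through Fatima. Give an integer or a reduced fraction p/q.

3/2

Pairs whose geodesics pass through Fatima — Carol–Lena: 1/2; Carol–Eli: 1/2; Lena–Eli: 1/2.
All other pairs contribute 0.
Summing the contributions gives betweenness(Fatima) = 3/2.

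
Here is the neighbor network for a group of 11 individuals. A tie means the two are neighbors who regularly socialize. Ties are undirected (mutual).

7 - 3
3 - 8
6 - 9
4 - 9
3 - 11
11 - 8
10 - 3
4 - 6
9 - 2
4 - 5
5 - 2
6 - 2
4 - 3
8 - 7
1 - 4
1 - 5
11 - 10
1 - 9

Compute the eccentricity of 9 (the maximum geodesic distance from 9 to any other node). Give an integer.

3

Distances from 9: 1:1, 2:1, 3:2, 4:1, 5:2, 6:1, 7:3, 8:3, 10:3, 11:3.
The largest is 3 (to 10, 11, 8, and 7), so the eccentricity of 9 is 3.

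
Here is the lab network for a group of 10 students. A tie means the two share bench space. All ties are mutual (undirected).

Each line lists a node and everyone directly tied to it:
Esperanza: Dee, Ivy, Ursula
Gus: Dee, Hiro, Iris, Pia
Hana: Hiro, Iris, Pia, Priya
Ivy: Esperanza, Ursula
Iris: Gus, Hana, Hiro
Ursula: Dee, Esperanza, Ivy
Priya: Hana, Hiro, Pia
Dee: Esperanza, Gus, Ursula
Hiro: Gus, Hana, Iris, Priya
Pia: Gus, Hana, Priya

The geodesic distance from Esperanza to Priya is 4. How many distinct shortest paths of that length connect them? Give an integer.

The shortest distance is 4. The length-4 paths are: Esperanza–Dee–Gus–Pia–Priya; Esperanza–Dee–Gus–Hiro–Priya.
That gives 2 distinct shortest paths.

2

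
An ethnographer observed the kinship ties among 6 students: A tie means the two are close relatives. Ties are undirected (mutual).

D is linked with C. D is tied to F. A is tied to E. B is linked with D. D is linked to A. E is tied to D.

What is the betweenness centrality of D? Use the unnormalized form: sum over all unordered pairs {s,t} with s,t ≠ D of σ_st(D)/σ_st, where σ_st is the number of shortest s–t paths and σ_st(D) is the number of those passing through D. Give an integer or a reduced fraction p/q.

Pairs whose geodesics pass through D — E–F: 1; E–B: 1; E–C: 1; F–A: 1; F–B: 1; F–C: 1; A–B: 1; A–C: 1; B–C: 1.
All other pairs contribute 0.
Summing the contributions gives betweenness(D) = 9.

9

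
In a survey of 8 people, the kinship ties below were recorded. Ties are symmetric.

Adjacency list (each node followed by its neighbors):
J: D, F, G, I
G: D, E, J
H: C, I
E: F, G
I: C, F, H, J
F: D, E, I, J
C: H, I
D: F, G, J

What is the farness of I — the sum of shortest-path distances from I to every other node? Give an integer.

10

Distances from I: C:1, D:2, E:2, F:1, G:2, H:1, J:1.
Sum = 1 + 2 + 2 + 1 + 2 + 1 + 1 = 10.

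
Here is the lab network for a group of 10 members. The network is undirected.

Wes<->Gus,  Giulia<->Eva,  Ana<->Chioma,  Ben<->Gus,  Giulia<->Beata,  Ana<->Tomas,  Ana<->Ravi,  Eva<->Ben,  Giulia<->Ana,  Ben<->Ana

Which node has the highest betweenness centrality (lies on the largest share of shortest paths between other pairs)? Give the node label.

Unnormalized betweenness of each node: Ana:24, Beata:0, Ben:16, Chioma:0, Eva:3, Giulia:10, Gus:8, Ravi:0, Tomas:0, Wes:0.
Ana has the largest value, 24, making it the main broker — the node through which the most shortest paths run.

Ana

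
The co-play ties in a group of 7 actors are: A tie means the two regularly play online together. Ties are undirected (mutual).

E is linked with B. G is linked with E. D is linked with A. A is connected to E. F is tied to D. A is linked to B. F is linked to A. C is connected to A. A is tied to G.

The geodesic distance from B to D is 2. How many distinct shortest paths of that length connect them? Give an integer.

The shortest distance is 2, and the only length-2 path is B–A–D. So there is exactly 1 shortest path.

1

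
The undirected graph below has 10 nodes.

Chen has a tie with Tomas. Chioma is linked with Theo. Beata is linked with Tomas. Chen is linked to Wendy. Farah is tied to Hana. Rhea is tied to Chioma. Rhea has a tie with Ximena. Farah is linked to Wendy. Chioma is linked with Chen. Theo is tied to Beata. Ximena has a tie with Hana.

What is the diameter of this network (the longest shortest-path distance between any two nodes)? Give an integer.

5

Eccentricity of each node (its greatest distance to any other): Beata:5, Chen:3, Chioma:3, Farah:4, Hana:5, Rhea:3, Theo:4, Tomas:4, Wendy:3, Ximena:4.
The maximum eccentricity is 5, realized for instance by the pair Hana–Beata via Hana – Ximena – Rhea – Chioma – Theo – Beata. So the diameter is 5.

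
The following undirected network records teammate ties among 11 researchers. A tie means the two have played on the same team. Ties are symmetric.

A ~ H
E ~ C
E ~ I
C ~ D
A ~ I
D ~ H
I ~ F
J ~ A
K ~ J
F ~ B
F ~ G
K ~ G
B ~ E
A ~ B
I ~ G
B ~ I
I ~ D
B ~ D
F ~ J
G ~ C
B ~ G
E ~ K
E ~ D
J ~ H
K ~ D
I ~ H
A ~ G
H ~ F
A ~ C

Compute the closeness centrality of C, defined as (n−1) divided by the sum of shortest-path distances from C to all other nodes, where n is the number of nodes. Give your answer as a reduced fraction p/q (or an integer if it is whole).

Distances from C: A:1, B:2, D:1, E:1, F:2, G:1, H:2, I:2, J:2, K:2. Sum = 16.
n = 11, so closeness = 10/16 = 5/8.

5/8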